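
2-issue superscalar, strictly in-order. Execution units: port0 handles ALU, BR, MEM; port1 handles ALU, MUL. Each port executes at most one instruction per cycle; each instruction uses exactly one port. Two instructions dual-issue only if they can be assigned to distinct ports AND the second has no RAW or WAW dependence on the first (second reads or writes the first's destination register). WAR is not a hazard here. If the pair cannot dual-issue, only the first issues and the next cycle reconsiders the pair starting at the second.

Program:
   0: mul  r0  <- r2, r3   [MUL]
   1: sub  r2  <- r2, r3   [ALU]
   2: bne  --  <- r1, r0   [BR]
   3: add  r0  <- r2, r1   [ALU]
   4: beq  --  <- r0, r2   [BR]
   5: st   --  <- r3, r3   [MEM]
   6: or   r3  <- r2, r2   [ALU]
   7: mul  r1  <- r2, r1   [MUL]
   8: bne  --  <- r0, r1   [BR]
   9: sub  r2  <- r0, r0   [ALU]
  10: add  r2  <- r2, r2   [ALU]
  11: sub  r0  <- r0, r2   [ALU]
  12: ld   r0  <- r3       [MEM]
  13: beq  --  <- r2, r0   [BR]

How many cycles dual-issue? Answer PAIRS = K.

PAIRS = 4

[0] i0+i1  mul.MUL/sub.ALU  -- 2-wide
[1] i2+i3  bne.BR/add.ALU  -- 2-wide
[2] i4  beq.BR  -- no-port BR/MEM
[3] i5+i6  st.MEM/or.ALU  -- 2-wide
[4] i7  mul.MUL  -- RAW r1
[5] i8+i9  bne.BR/sub.ALU  -- 2-wide
[6] i10  add.ALU  -- RAW r2
[7] i11  sub.ALU  -- WAW r0
[8] i12  ld.MEM  -- no-port MEM/BR
[9] i13  beq.BR  -- tail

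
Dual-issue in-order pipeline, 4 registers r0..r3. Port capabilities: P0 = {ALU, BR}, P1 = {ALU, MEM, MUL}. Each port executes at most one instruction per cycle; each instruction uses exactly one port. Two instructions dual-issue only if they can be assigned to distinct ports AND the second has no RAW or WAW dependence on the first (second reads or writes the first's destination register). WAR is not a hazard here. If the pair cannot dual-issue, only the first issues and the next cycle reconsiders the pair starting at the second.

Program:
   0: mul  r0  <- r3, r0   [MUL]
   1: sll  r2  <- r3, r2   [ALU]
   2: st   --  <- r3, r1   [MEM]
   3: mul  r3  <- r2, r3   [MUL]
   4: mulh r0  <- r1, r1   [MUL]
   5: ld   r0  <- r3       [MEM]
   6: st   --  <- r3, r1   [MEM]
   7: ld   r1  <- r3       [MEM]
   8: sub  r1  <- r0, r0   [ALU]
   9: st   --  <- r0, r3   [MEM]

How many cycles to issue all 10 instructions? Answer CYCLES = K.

CYCLES = 8

t=0 i0/i1:mul;sll ; pair
t=1 i2:st ; no-port MEM/MUL
t=2 i3:mul ; no-port MUL/MUL
t=3 i4:mulh ; no-port MUL/MEM
t=4 i5:ld ; no-port MEM/MEM
t=5 i6:st ; no-port MEM/MEM
t=6 i7:ld ; WAW r1
t=7 i8/i9:sub;st ; pair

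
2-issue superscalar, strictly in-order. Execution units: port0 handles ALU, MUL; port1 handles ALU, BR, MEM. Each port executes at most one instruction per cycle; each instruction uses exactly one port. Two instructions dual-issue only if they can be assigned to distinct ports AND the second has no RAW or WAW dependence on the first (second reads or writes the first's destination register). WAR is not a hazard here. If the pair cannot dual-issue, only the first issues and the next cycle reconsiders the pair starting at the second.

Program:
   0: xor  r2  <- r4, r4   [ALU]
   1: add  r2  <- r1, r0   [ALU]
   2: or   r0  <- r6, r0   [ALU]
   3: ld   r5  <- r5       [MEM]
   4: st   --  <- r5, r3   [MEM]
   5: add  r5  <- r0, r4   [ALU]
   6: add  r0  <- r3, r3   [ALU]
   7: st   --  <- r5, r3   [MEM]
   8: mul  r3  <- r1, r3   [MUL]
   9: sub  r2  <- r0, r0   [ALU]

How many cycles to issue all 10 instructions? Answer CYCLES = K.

CYCLES = 6

[0] i0  xor  -- WAW r2
[1] i1+i2  add;or  -- dual
[2] i3  ld  -- no-port MEM/MEM
[3] i4+i5  st;add  -- dual
[4] i6+i7  add;st  -- dual
[5] i8+i9  mul;sub  -- dual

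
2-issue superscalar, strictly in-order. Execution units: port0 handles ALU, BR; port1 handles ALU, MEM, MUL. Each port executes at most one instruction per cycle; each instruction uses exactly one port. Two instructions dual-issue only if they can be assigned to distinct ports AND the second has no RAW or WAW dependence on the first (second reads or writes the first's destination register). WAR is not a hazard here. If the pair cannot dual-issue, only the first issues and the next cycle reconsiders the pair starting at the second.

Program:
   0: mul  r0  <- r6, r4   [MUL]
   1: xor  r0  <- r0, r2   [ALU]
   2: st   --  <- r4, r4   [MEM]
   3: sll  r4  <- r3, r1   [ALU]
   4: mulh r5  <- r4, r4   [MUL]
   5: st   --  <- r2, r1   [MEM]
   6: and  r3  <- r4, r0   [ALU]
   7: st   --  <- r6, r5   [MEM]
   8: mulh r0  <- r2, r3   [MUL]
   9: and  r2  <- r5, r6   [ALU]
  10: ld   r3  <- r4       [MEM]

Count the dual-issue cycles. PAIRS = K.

PAIRS = 3

0. mul.MUL @i0  | RAW+WAW r0
1. xor.ALU/st.MEM @i1+i2  | 2-wide
2. sll.ALU @i3  | RAW r4
3. mulh.MUL @i4  | no-port MUL/MEM
4. st.MEM/and.ALU @i5+i6  | 2-wide
5. st.MEM @i7  | no-port MEM/MUL
6. mulh.MUL/and.ALU @i8+i9  | 2-wide
7. ld.MEM @i10  | tail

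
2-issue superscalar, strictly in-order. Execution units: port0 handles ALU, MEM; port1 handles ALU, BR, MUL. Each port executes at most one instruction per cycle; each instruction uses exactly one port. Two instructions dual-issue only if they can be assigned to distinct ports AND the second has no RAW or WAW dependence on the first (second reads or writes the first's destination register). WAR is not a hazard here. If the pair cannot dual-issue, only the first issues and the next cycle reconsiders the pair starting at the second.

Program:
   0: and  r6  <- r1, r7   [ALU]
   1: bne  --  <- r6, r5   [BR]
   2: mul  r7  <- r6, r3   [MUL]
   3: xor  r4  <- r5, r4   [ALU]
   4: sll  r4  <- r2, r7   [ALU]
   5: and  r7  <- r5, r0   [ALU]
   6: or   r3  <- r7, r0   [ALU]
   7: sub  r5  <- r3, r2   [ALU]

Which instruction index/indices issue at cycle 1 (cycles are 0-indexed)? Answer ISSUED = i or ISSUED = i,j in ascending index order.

  cy0 -> i0 (and.ALU) RAW r6
  cy1 -> i1 (bne.BR) no-port BR/MUL
  cy2 -> i2+i3 (mul.MUL;xor.ALU) dual
  cy3 -> i4+i5 (sll.ALU;and.ALU) dual
  cy4 -> i6 (or.ALU) RAW r3
  cy5 -> i7 (sub.ALU) tail

ISSUED = 1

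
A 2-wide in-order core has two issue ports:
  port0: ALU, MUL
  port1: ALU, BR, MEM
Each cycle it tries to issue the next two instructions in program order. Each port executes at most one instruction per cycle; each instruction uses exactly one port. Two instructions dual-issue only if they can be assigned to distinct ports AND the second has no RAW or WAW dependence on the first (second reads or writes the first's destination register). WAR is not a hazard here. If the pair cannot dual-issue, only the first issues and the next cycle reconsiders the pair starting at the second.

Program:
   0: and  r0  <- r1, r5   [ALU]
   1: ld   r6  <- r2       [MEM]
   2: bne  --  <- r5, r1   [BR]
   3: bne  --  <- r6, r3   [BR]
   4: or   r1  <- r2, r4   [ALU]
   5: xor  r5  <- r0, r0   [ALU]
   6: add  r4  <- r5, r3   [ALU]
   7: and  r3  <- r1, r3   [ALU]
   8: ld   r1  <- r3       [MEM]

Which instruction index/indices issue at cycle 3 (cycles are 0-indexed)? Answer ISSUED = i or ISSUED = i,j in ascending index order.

c0: i0,i1 and.ALU ld.MEM  2-wide
c1: i2 bne.BR  no-port BR/BR
c2: i3,i4 bne.BR or.ALU  2-wide
c3: i5 xor.ALU  RAW r5
c4: i6,i7 add.ALU and.ALU  2-wide
c5: i8 ld.MEM  tail

ISSUED = 5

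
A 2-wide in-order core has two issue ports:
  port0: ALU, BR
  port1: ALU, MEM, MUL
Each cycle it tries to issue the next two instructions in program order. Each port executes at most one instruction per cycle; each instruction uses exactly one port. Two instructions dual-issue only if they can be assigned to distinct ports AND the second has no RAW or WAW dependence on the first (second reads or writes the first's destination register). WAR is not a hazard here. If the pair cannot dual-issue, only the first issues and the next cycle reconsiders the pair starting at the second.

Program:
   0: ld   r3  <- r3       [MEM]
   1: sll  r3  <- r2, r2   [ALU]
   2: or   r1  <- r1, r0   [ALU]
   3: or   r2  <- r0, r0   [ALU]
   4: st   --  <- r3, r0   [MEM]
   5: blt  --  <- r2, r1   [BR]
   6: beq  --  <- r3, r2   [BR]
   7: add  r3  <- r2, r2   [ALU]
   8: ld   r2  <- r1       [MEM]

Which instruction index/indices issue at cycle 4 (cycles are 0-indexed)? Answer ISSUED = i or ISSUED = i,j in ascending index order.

ISSUED = 6,7

  cy0 -> i0 (ld.MEM) WAW r3
  cy1 -> i1&i2 (sll.ALU/or.ALU) pair
  cy2 -> i3&i4 (or.ALU/st.MEM) pair
  cy3 -> i5 (blt.BR) no-port BR/BR
  cy4 -> i6&i7 (beq.BR/add.ALU) pair
  cy5 -> i8 (ld.MEM) tail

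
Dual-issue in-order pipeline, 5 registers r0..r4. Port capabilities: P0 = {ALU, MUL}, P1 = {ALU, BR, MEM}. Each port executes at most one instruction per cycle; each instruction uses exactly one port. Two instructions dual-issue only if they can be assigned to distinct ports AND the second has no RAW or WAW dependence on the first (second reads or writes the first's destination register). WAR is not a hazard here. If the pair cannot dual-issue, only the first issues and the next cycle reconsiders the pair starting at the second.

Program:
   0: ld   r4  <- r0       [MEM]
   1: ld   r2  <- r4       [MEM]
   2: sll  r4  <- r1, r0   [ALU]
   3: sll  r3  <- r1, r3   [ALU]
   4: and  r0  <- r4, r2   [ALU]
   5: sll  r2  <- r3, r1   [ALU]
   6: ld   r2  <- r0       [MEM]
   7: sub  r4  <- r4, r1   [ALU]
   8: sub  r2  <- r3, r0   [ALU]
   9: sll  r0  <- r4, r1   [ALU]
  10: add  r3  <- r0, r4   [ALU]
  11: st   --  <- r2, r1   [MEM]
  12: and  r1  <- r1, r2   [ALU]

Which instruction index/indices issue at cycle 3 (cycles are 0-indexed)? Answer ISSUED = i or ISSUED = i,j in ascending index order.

[0] i0  ld.MEM  -- no-port MEM/MEM
[1] i1/i2  ld.MEM sll.ALU  -- pair
[2] i3/i4  sll.ALU and.ALU  -- pair
[3] i5  sll.ALU  -- WAW r2
[4] i6/i7  ld.MEM sub.ALU  -- pair
[5] i8/i9  sub.ALU sll.ALU  -- pair
[6] i10/i11  add.ALU st.MEM  -- pair
[7] i12  and.ALU  -- tail

ISSUED = 5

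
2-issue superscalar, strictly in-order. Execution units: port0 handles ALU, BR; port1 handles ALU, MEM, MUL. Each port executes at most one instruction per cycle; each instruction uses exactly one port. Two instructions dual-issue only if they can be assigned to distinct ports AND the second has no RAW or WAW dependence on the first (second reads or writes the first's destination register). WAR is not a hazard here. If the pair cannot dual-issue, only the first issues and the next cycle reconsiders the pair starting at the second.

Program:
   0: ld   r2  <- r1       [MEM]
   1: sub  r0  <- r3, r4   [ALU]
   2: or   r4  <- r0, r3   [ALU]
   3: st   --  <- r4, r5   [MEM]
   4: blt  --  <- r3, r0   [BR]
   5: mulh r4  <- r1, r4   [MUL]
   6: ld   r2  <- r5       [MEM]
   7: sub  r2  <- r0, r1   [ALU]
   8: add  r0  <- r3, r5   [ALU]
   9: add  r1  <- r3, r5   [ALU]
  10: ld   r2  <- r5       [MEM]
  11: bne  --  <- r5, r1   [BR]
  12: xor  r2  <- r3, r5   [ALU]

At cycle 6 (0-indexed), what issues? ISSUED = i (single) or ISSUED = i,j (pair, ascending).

ISSUED = 9,10

c0: i0+i1 ld.MEM;sub.ALU  pair
c1: i2 or.ALU  RAW r4
c2: i3+i4 st.MEM;blt.BR  pair
c3: i5 mulh.MUL  no-port MUL/MEM
c4: i6 ld.MEM  WAW r2
c5: i7+i8 sub.ALU;add.ALU  pair
c6: i9+i10 add.ALU;ld.MEM  pair
c7: i11+i12 bne.BR;xor.ALU  pair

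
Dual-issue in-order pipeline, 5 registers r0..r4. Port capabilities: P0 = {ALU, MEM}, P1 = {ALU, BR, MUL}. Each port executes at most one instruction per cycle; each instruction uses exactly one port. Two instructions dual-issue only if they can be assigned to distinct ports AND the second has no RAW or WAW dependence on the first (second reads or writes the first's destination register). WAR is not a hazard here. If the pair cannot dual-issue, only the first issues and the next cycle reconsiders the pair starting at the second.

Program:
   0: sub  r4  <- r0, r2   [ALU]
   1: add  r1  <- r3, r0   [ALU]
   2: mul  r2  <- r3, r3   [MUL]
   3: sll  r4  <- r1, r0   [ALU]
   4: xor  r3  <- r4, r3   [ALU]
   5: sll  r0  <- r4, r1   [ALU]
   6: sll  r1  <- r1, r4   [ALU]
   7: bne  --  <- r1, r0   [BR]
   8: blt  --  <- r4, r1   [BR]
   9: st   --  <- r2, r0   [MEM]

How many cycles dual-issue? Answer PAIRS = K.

#0 head=0: sub.ALU/add.ALU i0/i1 dual
#1 head=2: mul.MUL/sll.ALU i2/i3 dual
#2 head=4: xor.ALU/sll.ALU i4/i5 dual
#3 head=6: sll.ALU i6 RAW r1
#4 head=7: bne.BR i7 no-port BR/BR
#5 head=8: blt.BR/st.MEM i8/i9 dual

PAIRS = 4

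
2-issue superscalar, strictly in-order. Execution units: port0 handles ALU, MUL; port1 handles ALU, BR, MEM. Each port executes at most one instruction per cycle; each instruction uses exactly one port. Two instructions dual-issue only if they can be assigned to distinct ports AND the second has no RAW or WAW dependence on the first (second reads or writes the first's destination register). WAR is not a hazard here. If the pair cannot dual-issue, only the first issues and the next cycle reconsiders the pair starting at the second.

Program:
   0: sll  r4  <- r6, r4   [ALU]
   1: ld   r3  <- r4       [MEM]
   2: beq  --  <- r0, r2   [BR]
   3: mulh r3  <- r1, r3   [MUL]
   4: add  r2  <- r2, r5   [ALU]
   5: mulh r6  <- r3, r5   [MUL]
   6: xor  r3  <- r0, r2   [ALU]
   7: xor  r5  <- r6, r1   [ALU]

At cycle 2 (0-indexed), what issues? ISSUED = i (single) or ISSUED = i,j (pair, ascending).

ISSUED = 2,3

#0 head=0: sll i0 RAW r4
#1 head=1: ld i1 no-port MEM/BR
#2 head=2: beq+mulh i2&i3 pair
#3 head=4: add+mulh i4&i5 pair
#4 head=6: xor+xor i6&i7 pair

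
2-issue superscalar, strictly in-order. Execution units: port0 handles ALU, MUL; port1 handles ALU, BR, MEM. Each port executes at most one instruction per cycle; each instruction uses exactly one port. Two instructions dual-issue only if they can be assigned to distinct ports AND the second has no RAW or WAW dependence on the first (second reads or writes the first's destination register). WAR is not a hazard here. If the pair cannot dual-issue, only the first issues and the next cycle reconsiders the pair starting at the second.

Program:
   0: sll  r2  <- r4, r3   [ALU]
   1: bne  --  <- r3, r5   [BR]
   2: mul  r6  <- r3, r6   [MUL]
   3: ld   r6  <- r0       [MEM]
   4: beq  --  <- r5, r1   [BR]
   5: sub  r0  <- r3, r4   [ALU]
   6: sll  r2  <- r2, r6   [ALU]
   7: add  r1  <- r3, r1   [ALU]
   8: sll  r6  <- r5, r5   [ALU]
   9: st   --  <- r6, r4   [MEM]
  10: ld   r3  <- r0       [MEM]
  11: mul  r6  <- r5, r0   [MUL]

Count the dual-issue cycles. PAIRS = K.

0. sll+bne @i0/i1  | dual
1. mul @i2  | WAW r6
2. ld @i3  | no-port MEM/BR
3. beq+sub @i4/i5  | dual
4. sll+add @i6/i7  | dual
5. sll @i8  | RAW r6
6. st @i9  | no-port MEM/MEM
7. ld+mul @i10/i11  | dual

PAIRS = 4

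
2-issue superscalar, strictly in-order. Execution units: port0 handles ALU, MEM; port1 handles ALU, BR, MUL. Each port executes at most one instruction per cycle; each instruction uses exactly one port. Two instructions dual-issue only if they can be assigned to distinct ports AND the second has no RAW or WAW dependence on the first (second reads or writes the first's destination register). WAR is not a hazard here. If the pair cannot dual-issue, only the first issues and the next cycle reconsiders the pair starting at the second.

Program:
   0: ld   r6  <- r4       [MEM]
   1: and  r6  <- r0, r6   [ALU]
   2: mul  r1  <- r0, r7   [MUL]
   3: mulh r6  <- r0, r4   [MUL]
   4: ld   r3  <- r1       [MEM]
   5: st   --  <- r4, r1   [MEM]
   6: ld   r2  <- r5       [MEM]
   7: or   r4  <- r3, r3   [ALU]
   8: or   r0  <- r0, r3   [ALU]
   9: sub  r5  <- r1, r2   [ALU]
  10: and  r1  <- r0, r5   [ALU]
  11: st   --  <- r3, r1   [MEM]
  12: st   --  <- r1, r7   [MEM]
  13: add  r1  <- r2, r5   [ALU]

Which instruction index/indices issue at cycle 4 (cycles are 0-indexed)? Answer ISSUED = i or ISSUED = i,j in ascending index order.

ISSUED = 6,7

[0] i0  ld.MEM  -- RAW+WAW r6
[1] i1,i2  and.ALU mul.MUL  -- 2-wide
[2] i3,i4  mulh.MUL ld.MEM  -- 2-wide
[3] i5  st.MEM  -- no-port MEM/MEM
[4] i6,i7  ld.MEM or.ALU  -- 2-wide
[5] i8,i9  or.ALU sub.ALU  -- 2-wide
[6] i10  and.ALU  -- RAW r1
[7] i11  st.MEM  -- no-port MEM/MEM
[8] i12,i13  st.MEM add.ALU  -- 2-wide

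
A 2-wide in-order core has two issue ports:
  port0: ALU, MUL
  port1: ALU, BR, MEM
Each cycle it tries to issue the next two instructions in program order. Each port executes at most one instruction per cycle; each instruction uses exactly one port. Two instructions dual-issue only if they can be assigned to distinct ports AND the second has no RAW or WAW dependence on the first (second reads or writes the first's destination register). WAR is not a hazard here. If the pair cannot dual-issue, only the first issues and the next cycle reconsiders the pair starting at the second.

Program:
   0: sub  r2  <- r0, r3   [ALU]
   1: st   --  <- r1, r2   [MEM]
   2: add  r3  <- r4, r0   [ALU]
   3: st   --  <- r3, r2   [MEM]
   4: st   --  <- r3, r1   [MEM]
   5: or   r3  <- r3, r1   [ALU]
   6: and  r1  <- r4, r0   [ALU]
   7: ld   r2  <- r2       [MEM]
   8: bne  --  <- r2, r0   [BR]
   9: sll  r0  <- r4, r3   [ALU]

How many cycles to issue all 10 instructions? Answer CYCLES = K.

#0 head=0: sub.ALU i0 RAW r2
#1 head=1: st.MEM add.ALU i1,i2 2-wide
#2 head=3: st.MEM i3 no-port MEM/MEM
#3 head=4: st.MEM or.ALU i4,i5 2-wide
#4 head=6: and.ALU ld.MEM i6,i7 2-wide
#5 head=8: bne.BR sll.ALU i8,i9 2-wide

CYCLES = 6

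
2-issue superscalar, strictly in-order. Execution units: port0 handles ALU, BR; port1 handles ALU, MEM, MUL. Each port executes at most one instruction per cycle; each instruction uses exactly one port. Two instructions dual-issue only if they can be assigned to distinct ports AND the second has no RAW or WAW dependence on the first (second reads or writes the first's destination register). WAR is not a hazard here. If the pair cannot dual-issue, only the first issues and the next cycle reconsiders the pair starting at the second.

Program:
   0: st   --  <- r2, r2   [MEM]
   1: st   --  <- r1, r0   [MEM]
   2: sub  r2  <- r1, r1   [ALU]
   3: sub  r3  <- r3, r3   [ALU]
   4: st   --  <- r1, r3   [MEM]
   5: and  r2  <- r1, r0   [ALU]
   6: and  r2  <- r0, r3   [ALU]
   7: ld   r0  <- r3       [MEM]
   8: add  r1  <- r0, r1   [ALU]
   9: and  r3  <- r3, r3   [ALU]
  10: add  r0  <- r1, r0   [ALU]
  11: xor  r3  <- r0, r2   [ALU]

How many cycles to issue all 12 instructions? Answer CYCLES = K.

CYCLES = 8

[0] i0  st  -- no-port MEM/MEM
[1] i1,i2  st;sub  -- 2-wide
[2] i3  sub  -- RAW r3
[3] i4,i5  st;and  -- 2-wide
[4] i6,i7  and;ld  -- 2-wide
[5] i8,i9  add;and  -- 2-wide
[6] i10  add  -- RAW r0
[7] i11  xor  -- tail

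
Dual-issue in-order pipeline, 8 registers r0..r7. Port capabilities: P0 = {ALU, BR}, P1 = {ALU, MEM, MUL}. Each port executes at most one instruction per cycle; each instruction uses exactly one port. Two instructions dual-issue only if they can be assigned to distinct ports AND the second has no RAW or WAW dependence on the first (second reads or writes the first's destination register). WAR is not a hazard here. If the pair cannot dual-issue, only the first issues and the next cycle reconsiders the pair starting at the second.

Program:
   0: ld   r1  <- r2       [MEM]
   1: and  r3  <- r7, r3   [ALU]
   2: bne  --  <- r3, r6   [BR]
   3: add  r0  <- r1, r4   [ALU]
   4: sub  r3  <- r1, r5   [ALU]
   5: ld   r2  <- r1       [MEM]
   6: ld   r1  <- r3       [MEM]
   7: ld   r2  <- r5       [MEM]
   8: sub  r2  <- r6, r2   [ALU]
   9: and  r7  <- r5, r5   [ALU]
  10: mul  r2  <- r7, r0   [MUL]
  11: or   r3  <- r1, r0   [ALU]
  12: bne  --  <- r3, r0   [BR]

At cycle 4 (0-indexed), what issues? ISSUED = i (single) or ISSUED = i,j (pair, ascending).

ISSUED = 7

c0: i0+i1 ld+and  2-wide
c1: i2+i3 bne+add  2-wide
c2: i4+i5 sub+ld  2-wide
c3: i6 ld  no-port MEM/MEM
c4: i7 ld  RAW+WAW r2
c5: i8+i9 sub+and  2-wide
c6: i10+i11 mul+or  2-wide
c7: i12 bne  tail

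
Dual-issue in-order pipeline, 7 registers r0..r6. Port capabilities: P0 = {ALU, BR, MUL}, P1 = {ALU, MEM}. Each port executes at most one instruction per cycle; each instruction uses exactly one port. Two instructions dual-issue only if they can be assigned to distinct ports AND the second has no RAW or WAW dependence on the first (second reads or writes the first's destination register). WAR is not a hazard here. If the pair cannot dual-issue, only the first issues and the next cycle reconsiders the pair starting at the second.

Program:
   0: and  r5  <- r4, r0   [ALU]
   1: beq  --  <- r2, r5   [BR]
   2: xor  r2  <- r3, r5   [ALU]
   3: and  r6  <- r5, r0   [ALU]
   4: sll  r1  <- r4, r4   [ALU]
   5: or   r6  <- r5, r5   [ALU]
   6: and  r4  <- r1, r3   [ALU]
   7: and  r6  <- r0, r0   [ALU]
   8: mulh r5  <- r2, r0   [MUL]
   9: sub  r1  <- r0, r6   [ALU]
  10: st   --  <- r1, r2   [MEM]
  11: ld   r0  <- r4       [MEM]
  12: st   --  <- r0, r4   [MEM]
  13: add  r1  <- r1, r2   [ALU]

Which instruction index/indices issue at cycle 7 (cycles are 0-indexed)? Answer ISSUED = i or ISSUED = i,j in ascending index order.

[0] i0  and  -- RAW r5
[1] i1,i2  beq+xor  -- 2-wide
[2] i3,i4  and+sll  -- 2-wide
[3] i5,i6  or+and  -- 2-wide
[4] i7,i8  and+mulh  -- 2-wide
[5] i9  sub  -- RAW r1
[6] i10  st  -- no-port MEM/MEM
[7] i11  ld  -- no-port MEM/MEM
[8] i12,i13  st+add  -- 2-wide

ISSUED = 11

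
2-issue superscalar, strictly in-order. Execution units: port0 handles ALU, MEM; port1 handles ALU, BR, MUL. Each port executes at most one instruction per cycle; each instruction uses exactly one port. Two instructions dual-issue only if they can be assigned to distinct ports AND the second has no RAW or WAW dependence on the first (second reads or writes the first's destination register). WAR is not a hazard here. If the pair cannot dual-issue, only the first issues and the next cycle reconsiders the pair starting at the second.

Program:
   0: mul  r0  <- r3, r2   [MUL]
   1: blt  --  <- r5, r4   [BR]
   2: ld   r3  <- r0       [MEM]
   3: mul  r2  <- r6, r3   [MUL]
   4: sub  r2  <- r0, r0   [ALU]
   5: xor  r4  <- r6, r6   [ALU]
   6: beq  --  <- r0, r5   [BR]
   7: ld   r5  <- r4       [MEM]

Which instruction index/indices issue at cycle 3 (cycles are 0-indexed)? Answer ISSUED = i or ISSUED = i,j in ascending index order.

  cy0 -> i0 (mul.MUL) no-port MUL/BR
  cy1 -> i1/i2 (blt.BR+ld.MEM) dual
  cy2 -> i3 (mul.MUL) WAW r2
  cy3 -> i4/i5 (sub.ALU+xor.ALU) dual
  cy4 -> i6/i7 (beq.BR+ld.MEM) dual

ISSUED = 4,5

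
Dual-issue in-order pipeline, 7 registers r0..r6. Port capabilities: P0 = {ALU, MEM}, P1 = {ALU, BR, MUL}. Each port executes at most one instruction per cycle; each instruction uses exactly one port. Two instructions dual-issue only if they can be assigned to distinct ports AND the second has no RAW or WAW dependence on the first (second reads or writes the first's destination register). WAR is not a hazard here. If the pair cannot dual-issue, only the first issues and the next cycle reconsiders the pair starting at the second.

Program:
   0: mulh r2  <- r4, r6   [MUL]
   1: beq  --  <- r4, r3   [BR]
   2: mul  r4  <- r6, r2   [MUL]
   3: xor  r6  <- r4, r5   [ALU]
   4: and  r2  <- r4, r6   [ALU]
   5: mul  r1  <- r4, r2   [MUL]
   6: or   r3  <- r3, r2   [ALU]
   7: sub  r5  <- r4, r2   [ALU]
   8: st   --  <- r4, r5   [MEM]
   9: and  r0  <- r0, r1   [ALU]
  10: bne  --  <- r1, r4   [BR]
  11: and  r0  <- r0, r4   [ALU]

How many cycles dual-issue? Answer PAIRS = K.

PAIRS = 3

  cy0 -> i0 (mulh.MUL) no-port MUL/BR
  cy1 -> i1 (beq.BR) no-port BR/MUL
  cy2 -> i2 (mul.MUL) RAW r4
  cy3 -> i3 (xor.ALU) RAW r6
  cy4 -> i4 (and.ALU) RAW r2
  cy5 -> i5+i6 (mul.MUL/or.ALU) 2-wide
  cy6 -> i7 (sub.ALU) RAW r5
  cy7 -> i8+i9 (st.MEM/and.ALU) 2-wide
  cy8 -> i10+i11 (bne.BR/and.ALU) 2-wide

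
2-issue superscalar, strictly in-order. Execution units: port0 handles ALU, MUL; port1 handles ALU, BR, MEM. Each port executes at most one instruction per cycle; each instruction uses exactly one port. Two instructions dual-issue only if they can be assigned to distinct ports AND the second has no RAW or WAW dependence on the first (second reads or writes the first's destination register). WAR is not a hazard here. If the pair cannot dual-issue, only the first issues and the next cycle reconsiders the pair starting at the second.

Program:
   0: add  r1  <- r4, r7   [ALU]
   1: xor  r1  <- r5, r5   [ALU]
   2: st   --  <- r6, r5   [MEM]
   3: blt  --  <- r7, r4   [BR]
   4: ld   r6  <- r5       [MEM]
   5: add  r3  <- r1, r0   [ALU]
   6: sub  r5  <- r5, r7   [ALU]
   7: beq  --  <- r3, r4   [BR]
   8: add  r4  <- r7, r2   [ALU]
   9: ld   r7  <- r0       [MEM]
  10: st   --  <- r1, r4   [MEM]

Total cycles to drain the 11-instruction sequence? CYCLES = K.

[0] i0  add  -- WAW r1
[1] i1/i2  xor;st  -- 2-wide
[2] i3  blt  -- no-port BR/MEM
[3] i4/i5  ld;add  -- 2-wide
[4] i6/i7  sub;beq  -- 2-wide
[5] i8/i9  add;ld  -- 2-wide
[6] i10  st  -- tail

CYCLES = 7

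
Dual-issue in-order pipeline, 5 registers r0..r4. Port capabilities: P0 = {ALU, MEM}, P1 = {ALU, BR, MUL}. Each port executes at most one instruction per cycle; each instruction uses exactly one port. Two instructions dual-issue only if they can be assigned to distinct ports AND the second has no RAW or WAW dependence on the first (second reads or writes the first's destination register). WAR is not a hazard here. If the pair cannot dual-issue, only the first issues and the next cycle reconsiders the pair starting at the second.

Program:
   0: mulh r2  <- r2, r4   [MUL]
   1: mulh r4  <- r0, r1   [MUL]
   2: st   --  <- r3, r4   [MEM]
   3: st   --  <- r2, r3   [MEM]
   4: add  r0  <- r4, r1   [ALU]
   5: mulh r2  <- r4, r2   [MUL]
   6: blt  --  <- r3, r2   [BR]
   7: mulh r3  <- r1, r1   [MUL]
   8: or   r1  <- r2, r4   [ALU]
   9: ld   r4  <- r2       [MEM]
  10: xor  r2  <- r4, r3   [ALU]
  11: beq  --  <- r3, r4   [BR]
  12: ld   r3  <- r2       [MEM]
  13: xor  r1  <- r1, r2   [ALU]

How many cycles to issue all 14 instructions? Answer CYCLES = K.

#0 head=0: mulh i0 no-port MUL/MUL
#1 head=1: mulh i1 RAW r4
#2 head=2: st i2 no-port MEM/MEM
#3 head=3: st add i3&i4 pair
#4 head=5: mulh i5 no-port MUL/BR
#5 head=6: blt i6 no-port BR/MUL
#6 head=7: mulh or i7&i8 pair
#7 head=9: ld i9 RAW r4
#8 head=10: xor beq i10&i11 pair
#9 head=12: ld xor i12&i13 pair

CYCLES = 10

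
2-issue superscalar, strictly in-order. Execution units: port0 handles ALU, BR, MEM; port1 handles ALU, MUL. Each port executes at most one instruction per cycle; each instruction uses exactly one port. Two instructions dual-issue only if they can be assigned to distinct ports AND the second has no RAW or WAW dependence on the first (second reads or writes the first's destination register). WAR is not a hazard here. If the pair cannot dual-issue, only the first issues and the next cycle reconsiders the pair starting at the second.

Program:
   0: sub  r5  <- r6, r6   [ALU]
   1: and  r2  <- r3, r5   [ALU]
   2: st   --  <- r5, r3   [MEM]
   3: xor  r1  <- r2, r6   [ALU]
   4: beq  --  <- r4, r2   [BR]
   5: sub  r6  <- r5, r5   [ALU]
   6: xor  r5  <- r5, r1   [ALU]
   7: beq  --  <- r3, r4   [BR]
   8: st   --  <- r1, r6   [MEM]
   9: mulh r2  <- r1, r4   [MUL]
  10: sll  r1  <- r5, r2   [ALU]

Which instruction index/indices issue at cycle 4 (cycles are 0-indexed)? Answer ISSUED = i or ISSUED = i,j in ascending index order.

c0: i0 sub  RAW r5
c1: i1/i2 and;st  2-wide
c2: i3/i4 xor;beq  2-wide
c3: i5/i6 sub;xor  2-wide
c4: i7 beq  no-port BR/MEM
c5: i8/i9 st;mulh  2-wide
c6: i10 sll  tail

ISSUED = 7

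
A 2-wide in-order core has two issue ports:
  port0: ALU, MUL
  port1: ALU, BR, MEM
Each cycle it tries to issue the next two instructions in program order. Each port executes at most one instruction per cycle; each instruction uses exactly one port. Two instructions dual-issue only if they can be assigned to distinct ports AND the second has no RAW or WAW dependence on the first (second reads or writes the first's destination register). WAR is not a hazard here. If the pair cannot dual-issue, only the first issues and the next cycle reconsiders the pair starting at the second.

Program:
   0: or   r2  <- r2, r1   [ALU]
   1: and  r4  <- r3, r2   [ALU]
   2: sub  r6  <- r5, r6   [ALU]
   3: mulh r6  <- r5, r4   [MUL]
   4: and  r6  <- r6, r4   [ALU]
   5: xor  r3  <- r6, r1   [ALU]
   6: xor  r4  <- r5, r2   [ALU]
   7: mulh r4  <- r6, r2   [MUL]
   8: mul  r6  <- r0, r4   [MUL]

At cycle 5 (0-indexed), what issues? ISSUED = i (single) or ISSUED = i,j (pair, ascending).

ISSUED = 7

#0 head=0: or.ALU i0 RAW r2
#1 head=1: and.ALU sub.ALU i1,i2 dual
#2 head=3: mulh.MUL i3 RAW+WAW r6
#3 head=4: and.ALU i4 RAW r6
#4 head=5: xor.ALU xor.ALU i5,i6 dual
#5 head=7: mulh.MUL i7 no-port MUL/MUL
#6 head=8: mul.MUL i8 tail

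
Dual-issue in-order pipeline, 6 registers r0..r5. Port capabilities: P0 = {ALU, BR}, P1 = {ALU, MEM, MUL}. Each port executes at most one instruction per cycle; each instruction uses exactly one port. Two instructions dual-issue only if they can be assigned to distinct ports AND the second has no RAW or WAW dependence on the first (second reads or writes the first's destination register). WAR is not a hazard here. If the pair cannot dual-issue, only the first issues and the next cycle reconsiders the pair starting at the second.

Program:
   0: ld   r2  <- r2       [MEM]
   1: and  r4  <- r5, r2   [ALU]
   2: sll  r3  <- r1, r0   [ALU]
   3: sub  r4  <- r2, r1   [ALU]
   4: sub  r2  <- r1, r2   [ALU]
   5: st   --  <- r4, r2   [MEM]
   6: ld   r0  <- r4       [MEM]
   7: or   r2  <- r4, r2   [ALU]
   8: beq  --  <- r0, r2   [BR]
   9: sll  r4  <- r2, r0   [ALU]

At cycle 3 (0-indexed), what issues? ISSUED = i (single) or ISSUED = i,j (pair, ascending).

c0: i0 ld.MEM  RAW r2
c1: i1,i2 and.ALU/sll.ALU  2-wide
c2: i3,i4 sub.ALU/sub.ALU  2-wide
c3: i5 st.MEM  no-port MEM/MEM
c4: i6,i7 ld.MEM/or.ALU  2-wide
c5: i8,i9 beq.BR/sll.ALU  2-wide

ISSUED = 5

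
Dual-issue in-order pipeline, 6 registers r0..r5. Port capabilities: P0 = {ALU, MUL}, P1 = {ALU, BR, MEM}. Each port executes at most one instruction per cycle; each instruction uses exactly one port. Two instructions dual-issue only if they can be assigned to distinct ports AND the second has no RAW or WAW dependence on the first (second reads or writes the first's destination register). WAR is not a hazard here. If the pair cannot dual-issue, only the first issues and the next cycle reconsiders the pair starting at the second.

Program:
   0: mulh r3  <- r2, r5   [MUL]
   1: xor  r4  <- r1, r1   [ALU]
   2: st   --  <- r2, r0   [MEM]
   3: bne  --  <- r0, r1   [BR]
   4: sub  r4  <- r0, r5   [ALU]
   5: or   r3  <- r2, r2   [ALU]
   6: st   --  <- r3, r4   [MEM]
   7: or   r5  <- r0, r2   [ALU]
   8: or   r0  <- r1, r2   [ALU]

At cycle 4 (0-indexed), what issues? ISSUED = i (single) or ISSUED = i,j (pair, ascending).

ISSUED = 6,7

0. mulh.MUL/xor.ALU @i0/i1  | dual
1. st.MEM @i2  | no-port MEM/BR
2. bne.BR/sub.ALU @i3/i4  | dual
3. or.ALU @i5  | RAW r3
4. st.MEM/or.ALU @i6/i7  | dual
5. or.ALU @i8  | tail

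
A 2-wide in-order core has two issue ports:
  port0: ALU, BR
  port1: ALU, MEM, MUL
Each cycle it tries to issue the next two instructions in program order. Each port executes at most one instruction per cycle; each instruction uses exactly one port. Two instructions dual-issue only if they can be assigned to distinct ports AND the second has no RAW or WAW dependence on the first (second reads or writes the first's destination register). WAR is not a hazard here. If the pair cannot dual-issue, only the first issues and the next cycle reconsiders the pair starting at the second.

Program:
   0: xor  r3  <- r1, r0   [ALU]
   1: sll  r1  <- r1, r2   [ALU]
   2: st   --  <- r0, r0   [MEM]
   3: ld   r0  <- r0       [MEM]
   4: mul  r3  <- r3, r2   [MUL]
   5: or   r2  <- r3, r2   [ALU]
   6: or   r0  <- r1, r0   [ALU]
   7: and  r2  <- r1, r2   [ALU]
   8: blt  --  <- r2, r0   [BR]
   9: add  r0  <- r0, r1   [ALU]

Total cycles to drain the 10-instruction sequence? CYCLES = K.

CYCLES = 7

[0] i0/i1  xor.ALU+sll.ALU  -- pair
[1] i2  st.MEM  -- no-port MEM/MEM
[2] i3  ld.MEM  -- no-port MEM/MUL
[3] i4  mul.MUL  -- RAW r3
[4] i5/i6  or.ALU+or.ALU  -- pair
[5] i7  and.ALU  -- RAW r2
[6] i8/i9  blt.BR+add.ALU  -- pair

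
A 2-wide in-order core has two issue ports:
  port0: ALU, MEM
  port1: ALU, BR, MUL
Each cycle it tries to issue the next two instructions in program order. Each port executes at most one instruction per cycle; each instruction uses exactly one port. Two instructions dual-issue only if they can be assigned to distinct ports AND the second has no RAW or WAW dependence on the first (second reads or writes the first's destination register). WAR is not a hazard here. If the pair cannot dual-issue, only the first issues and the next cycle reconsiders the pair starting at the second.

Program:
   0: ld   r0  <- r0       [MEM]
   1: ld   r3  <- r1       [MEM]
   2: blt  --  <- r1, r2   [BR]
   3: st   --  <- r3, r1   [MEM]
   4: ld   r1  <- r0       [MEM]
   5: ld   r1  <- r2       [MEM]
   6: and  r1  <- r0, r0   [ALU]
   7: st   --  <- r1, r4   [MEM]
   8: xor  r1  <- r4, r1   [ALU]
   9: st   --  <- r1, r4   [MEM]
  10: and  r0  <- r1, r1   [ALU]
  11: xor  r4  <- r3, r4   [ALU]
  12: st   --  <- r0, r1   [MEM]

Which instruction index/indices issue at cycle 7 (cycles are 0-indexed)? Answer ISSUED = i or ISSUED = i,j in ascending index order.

  cy0 -> i0 (ld) no-port MEM/MEM
  cy1 -> i1+i2 (ld;blt) pair
  cy2 -> i3 (st) no-port MEM/MEM
  cy3 -> i4 (ld) no-port MEM/MEM
  cy4 -> i5 (ld) WAW r1
  cy5 -> i6 (and) RAW r1
  cy6 -> i7+i8 (st;xor) pair
  cy7 -> i9+i10 (st;and) pair
  cy8 -> i11+i12 (xor;st) pair

ISSUED = 9,10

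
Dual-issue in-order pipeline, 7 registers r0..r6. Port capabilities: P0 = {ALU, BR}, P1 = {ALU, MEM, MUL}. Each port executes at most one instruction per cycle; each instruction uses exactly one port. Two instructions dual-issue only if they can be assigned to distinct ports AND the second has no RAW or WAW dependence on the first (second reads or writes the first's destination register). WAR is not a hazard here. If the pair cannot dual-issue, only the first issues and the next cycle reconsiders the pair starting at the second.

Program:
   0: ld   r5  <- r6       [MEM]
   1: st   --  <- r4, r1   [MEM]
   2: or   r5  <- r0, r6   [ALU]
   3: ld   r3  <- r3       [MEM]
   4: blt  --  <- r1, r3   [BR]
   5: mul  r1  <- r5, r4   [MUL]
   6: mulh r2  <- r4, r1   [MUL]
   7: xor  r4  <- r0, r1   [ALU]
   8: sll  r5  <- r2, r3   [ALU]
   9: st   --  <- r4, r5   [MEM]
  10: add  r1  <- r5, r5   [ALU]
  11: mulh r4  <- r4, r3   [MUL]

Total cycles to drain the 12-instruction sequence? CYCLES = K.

CYCLES = 8

  cy0 -> i0 (ld.MEM) no-port MEM/MEM
  cy1 -> i1/i2 (st.MEM or.ALU) 2-wide
  cy2 -> i3 (ld.MEM) RAW r3
  cy3 -> i4/i5 (blt.BR mul.MUL) 2-wide
  cy4 -> i6/i7 (mulh.MUL xor.ALU) 2-wide
  cy5 -> i8 (sll.ALU) RAW r5
  cy6 -> i9/i10 (st.MEM add.ALU) 2-wide
  cy7 -> i11 (mulh.MUL) tail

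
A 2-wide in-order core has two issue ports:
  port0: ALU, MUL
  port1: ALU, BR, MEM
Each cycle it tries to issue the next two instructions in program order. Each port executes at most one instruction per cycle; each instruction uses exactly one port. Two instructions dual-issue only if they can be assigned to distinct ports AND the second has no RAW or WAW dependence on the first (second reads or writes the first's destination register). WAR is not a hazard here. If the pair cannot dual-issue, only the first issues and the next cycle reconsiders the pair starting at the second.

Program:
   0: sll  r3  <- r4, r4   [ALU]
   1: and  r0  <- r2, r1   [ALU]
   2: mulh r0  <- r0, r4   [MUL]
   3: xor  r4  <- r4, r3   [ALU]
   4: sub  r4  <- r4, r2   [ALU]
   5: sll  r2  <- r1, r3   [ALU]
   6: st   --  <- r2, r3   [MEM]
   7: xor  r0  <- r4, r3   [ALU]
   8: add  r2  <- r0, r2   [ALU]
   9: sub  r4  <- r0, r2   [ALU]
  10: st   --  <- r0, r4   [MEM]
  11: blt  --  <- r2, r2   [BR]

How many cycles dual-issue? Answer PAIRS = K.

t=0 i0+i1:sll/and ; 2-wide
t=1 i2+i3:mulh/xor ; 2-wide
t=2 i4+i5:sub/sll ; 2-wide
t=3 i6+i7:st/xor ; 2-wide
t=4 i8:add ; RAW r2
t=5 i9:sub ; RAW r4
t=6 i10:st ; no-port MEM/BR
t=7 i11:blt ; tail

PAIRS = 4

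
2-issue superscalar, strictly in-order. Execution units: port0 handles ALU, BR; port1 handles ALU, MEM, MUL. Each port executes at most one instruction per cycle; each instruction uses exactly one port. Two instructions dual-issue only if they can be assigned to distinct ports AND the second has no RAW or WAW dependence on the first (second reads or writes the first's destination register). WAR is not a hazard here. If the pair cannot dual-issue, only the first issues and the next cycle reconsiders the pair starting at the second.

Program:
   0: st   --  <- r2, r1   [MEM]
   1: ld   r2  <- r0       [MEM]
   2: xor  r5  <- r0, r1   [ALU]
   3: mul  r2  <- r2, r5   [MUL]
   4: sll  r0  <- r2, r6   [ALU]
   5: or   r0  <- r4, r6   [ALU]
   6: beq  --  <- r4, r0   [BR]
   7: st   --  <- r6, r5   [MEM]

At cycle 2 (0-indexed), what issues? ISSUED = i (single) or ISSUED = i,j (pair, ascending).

[0] i0  st.MEM  -- no-port MEM/MEM
[1] i1&i2  ld.MEM;xor.ALU  -- 2-wide
[2] i3  mul.MUL  -- RAW r2
[3] i4  sll.ALU  -- WAW r0
[4] i5  or.ALU  -- RAW r0
[5] i6&i7  beq.BR;st.MEM  -- 2-wide

ISSUED = 3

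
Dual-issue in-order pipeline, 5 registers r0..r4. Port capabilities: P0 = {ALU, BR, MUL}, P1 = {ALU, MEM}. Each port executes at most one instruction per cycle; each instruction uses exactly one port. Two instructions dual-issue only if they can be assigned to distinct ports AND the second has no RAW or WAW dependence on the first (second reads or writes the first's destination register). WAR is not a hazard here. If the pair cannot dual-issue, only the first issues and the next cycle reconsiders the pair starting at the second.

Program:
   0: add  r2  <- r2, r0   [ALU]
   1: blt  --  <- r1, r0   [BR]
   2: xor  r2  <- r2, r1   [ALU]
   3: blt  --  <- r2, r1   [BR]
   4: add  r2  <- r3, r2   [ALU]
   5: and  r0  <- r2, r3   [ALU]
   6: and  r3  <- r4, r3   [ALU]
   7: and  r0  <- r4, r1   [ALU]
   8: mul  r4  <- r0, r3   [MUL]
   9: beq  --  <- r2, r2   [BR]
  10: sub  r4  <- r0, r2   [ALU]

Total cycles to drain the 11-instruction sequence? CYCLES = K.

0. add.ALU;blt.BR @i0,i1  | dual
1. xor.ALU @i2  | RAW r2
2. blt.BR;add.ALU @i3,i4  | dual
3. and.ALU;and.ALU @i5,i6  | dual
4. and.ALU @i7  | RAW r0
5. mul.MUL @i8  | no-port MUL/BR
6. beq.BR;sub.ALU @i9,i10  | dual

CYCLES = 7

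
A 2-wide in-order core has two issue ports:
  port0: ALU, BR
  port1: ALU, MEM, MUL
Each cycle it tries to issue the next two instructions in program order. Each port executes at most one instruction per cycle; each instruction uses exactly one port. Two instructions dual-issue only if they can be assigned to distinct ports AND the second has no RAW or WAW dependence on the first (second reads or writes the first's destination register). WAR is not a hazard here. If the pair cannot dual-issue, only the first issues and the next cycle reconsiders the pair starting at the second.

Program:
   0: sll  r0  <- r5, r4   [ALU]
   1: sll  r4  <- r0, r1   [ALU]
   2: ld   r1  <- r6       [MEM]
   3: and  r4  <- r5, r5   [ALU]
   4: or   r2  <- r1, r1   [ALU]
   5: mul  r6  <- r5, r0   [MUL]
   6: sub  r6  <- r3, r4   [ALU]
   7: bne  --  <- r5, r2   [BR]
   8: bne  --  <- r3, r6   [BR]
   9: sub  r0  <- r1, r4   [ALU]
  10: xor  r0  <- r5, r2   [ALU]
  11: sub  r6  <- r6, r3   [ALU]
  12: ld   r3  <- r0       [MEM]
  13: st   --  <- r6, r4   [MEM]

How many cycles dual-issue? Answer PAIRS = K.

[0] i0  sll  -- RAW r0
[1] i1,i2  sll/ld  -- dual
[2] i3,i4  and/or  -- dual
[3] i5  mul  -- WAW r6
[4] i6,i7  sub/bne  -- dual
[5] i8,i9  bne/sub  -- dual
[6] i10,i11  xor/sub  -- dual
[7] i12  ld  -- no-port MEM/MEM
[8] i13  st  -- tail

PAIRS = 5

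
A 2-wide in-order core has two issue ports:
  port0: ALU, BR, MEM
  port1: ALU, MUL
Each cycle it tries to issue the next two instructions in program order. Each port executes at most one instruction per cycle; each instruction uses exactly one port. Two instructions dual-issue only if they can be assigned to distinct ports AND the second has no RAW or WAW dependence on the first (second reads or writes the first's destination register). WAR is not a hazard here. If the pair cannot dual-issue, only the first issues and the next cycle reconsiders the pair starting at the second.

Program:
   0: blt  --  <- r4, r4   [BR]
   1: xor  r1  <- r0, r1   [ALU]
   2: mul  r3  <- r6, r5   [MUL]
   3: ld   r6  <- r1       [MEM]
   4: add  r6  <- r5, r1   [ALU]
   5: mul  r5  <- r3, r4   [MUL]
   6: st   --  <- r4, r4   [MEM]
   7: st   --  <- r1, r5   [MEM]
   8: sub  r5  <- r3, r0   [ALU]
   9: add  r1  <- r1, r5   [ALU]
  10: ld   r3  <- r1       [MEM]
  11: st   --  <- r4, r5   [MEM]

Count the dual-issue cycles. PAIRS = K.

0. blt.BR;xor.ALU @i0,i1  | dual
1. mul.MUL;ld.MEM @i2,i3  | dual
2. add.ALU;mul.MUL @i4,i5  | dual
3. st.MEM @i6  | no-port MEM/MEM
4. st.MEM;sub.ALU @i7,i8  | dual
5. add.ALU @i9  | RAW r1
6. ld.MEM @i10  | no-port MEM/MEM
7. st.MEM @i11  | tail

PAIRS = 4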